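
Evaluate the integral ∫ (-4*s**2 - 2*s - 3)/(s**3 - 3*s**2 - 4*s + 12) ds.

Factor the denominator: (s - 3)*(s - 2)*(s + 2).
Partial-fraction decomposition: -3/(4*(s + 2)) + 23/(4*(s - 2)) - 9/(s - 3).
Integrate each term: A/(s−a) contributes A·log|s−a|.

-9*log(s - 3) + 23*log(s - 2)/4 - 3*log(s + 2)/4 + C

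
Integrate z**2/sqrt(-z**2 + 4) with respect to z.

Substitute z = 2·sin(θ), so dz = 2·cos(θ) dθ and the radical becomes sqrt(-z**2 + 4) = 2·cos(θ) by the Pythagorean identity.
Integrate the resulting trig expression in θ, then back-substitute θ = asin(z/2), sin(θ) = z/2, cos(θ) = sqrt(-z**2 + 4)/2 (absorbing any constant into C).

-z*sqrt(-z**2 + 4)/2 + 2*asin(z/2) + C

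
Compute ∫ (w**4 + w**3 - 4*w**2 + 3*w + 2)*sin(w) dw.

-w**4*cos(w) + 4*w**3*sin(w) - w**3*cos(w) + 3*w**2*sin(w) + 16*w**2*cos(w) - 32*w*sin(w) + 3*w*cos(w) - 3*sin(w) - 34*cos(w) + C

Use integration by parts with u = w**4 + w**3 - 4*w**2 + 3*w + 2, dv = sin(w) dw, so v = -cos(w).
Apply parts 4 times (tabular method): alternate signs, differentiate u down to 0, integrate dv up.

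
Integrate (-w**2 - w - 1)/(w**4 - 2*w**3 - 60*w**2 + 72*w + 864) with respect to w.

-307*log(w - 6)/7200 - 13*log(w + 4)/200 + 31*log(w + 6)/288 + 43/(120*w - 720) + C

Factor the denominator: (w - 6)**2*(w + 4)*(w + 6).
Partial-fraction decomposition: 31/(288*(w + 6)) - 13/(200*(w + 4)) - 307/(7200*(w - 6)) - 43/(120*(w - 6)**2).
Integrate each term; A/(w−a) gives A·log|w−a|; A/(w−a)² gives −A/(w−a).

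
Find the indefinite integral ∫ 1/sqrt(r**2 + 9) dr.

Substitute r = 3·tan(θ), so dr = 3·sec(θ)^2 dθ and the radical becomes sqrt(r**2 + 9) = 3·sec(θ) by the Pythagorean identity.
Integrate the resulting trig expression in θ, then back-substitute tan(θ) = r/3, sec(θ) = sqrt(r**2 + 9)/3 (absorbing any constant into C).

log(r + sqrt(r**2 + 9)) + C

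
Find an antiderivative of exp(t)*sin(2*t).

exp(t)*sin(2*t)/5 - 2*exp(t)*cos(2*t)/5 + C

Let I denote the integral. Integrate by parts with u = sin(2*t), dv = exp(t) dt, so v = exp(t): I = exp(t)*sin(2*t) − 2·∫ exp(t)*cos(2*t) dt.
Apply parts again with u = cos(2*t), dv = exp(t) dt: ∫ exp(t)*cos(2*t) dt = exp(t)*cos(2*t) + 2·I. Substituting back brings back I: I = exp(t)*sin(2*t) - 2*exp(t)*cos(2*t) − 4·I.
Solving for I: (1 + 4)·I equals the remaining terms, so I = (1/5)·(exp(t)*sin(2*t) - 2*exp(t)*cos(2*t)).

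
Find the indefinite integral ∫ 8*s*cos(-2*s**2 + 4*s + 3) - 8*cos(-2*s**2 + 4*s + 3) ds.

Let u = 2*s**2 - 4*s - 3, so du = (4*s - 4) ds.
Rewriting, the integral becomes 2·∫ cos(u) du = 2·sin(u).
Substituting back, u = 2*s**2 - 4*s - 3.

-2*sin(-2*s**2 + 4*s + 3) + C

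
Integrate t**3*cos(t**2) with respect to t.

t**2*sin(t**2)/2 + cos(t**2)/2 + C

Let u = t², du = 2t dt; rewrite as (1/2)∫ u^1·cos(1u) du.
Now integrate by parts 1 time.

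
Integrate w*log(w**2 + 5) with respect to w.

Let u = w**2 + 5, so du = (2*w) dw.
The integral becomes (1/2)·∫ log(u) du; integrate by parts with u′=log(u), dv′=du.

w**2*log(w**2 + 5)/2 - w**2/2 + 5*log(w**2 + 5)/2 + C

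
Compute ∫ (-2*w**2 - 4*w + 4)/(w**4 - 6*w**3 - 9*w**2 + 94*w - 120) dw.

-11*log(w - 5)/9 + 13*log(w - 3)/7 - 2*log(w - 2)/3 + 2*log(w + 4)/63 + C

Factor the denominator: (w - 5)*(w - 3)*(w - 2)*(w + 4).
Partial-fraction decomposition: 2/(63*(w + 4)) - 2/(3*(w - 2)) + 13/(7*(w - 3)) - 11/(9*(w - 5)).
Integrate each term: A/(w−a) contributes A·log|w−a|.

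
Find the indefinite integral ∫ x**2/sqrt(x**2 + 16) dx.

x*sqrt(x**2 + 16)/2 - 8*log(x + sqrt(x**2 + 16)) + C

Substitute x = 4·tan(θ), so dx = 4·sec(θ)^2 dθ and the radical becomes sqrt(x**2 + 16) = 4·sec(θ) by the Pythagorean identity.
Integrate the resulting trig expression in θ, then back-substitute tan(θ) = x/4, sec(θ) = sqrt(x**2 + 16)/4 (absorbing any constant into C).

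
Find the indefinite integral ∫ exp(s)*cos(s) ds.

exp(s)*sin(s)/2 + exp(s)*cos(s)/2 + C

Let I denote the integral. Integrate by parts with u = cos(s), dv = exp(s) ds, so v = exp(s): I = exp(s)*cos(s) + ∫ exp(s)*sin(s) ds.
Apply parts again with u = sin(s), dv = exp(s) ds: ∫ exp(s)*sin(s) ds = exp(s)*sin(s) − I. Substituting back brings back I: I = exp(s)*sin(s) + exp(s)*cos(s) − I.
Solving for I: (1 + 1)·I equals the remaining terms, so I = (1/2)·(exp(s)*sin(s) + exp(s)*cos(s)).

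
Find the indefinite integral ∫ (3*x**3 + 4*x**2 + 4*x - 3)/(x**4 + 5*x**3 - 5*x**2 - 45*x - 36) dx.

3*log(x - 3)/4 + log(x + 1)/4 - 5*log(x + 3) + 7*log(x + 4) + C

Factor the denominator: (x - 3)*(x + 1)*(x + 3)*(x + 4).
Partial-fraction decomposition: 7/(x + 4) - 5/(x + 3) + 1/(4*(x + 1)) + 3/(4*(x - 3)).
Integrate each term: A/(x−a) contributes A·log|x−a|.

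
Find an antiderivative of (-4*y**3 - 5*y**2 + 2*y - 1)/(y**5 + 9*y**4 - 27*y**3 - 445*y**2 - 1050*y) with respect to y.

Factor the denominator: y*(y - 7)*(y + 5)**2*(y + 6).
Partial-fraction decomposition: 671/(78*(y + 6)) - 7633/(900*(y + 5)) + 91/(15*(y + 5)**2) - 401/(3276*(y - 7)) + 1/(1050*y).
Integrate each term; A/(y−a) gives A·log|y−a|; A/(y−a)² gives −A/(y−a).

log(y)/1050 - 401*log(y - 7)/3276 - 7633*log(y + 5)/900 + 671*log(y + 6)/78 - 91/(15*y + 75) + C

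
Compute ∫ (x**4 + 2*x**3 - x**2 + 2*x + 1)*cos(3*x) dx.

Use integration by parts with u = x**4 + 2*x**3 - x**2 + 2*x + 1, dv = cos(3*x) dx, so v = sin(3*x)/3.
Apply parts 4 times (tabular method): alternate signs, differentiate u down to 0, integrate dv up.

x**4*sin(3*x)/3 + 2*x**3*sin(3*x)/3 + 4*x**3*cos(3*x)/9 - 7*x**2*sin(3*x)/9 + 2*x**2*cos(3*x)/3 + 2*x*sin(3*x)/9 - 14*x*cos(3*x)/27 + 41*sin(3*x)/81 + 2*cos(3*x)/27 + C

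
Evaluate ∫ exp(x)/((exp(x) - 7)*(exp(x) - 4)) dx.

log(exp(x) - 7)/3 - log(exp(x) - 4)/3 + C

Let u = e^x, du = e^x dx.
The integral becomes ∫ du/((u-4)(u-7)); decompose into partial fractions.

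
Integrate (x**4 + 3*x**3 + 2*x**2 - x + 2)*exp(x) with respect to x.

(x**4 - x**3 + 5*x**2 - 11*x + 13)*exp(x) + C

Use integration by parts with u = x**4 + 3*x**3 + 2*x**2 - x + 2, dv = exp(x) dx, so v = exp(x).
Apply parts 4 times (tabular method): alternate signs, differentiate u down to 0, integrate dv up.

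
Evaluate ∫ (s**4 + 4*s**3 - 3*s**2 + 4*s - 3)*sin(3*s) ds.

-s**4*cos(3*s)/3 + 4*s**3*sin(3*s)/9 - 4*s**3*cos(3*s)/3 + 4*s**2*sin(3*s)/3 + 13*s**2*cos(3*s)/9 - 26*s*sin(3*s)/27 - 4*s*cos(3*s)/9 + 4*sin(3*s)/27 + 55*cos(3*s)/81 + C

Use integration by parts with u = s**4 + 4*s**3 - 3*s**2 + 4*s - 3, dv = sin(3*s) ds, so v = -cos(3*s)/3.
Apply parts 4 times (tabular method): alternate signs, differentiate u down to 0, integrate dv up.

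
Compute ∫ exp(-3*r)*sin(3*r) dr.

Let I denote the integral. Integrate by parts with u = sin(3*r), dv = exp(-3*r) dr, so v = -exp(-3*r)/3: I = -exp(-3*r)*sin(3*r)/3 + ∫ exp(-3*r)*cos(3*r) dr.
Apply parts again with u = cos(3*r), dv = exp(-3*r) dr: ∫ exp(-3*r)*cos(3*r) dr = -exp(-3*r)*cos(3*r)/3 − I. Substituting back brings back I: I = -exp(-3*r)*sin(3*r)/3 - exp(-3*r)*cos(3*r)/3 − I.
Solving for I: (1 + 1)·I equals the remaining terms, so I = (1/2)·(-exp(-3*r)*sin(3*r)/3 - exp(-3*r)*cos(3*r)/3).

-exp(-3*r)*sin(3*r)/6 - exp(-3*r)*cos(3*r)/6 + C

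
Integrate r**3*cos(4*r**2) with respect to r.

Let u = r², du = 2r dr; rewrite as (1/2)∫ u^1·cos(4u) du.
Now integrate by parts 1 time.

r**2*sin(4*r**2)/8 + cos(4*r**2)/32 + C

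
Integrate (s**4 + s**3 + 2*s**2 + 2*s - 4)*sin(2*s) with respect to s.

-s**4*cos(2*s)/2 + s**3*sin(2*s) - s**3*cos(2*s)/2 + 3*s**2*sin(2*s)/4 + s**2*cos(2*s)/2 - s*sin(2*s)/2 - s*cos(2*s)/4 + sin(2*s)/8 + 7*cos(2*s)/4 + C

Use integration by parts with u = s**4 + s**3 + 2*s**2 + 2*s - 4, dv = sin(2*s) ds, so v = -cos(2*s)/2.
Apply parts 4 times (tabular method): alternate signs, differentiate u down to 0, integrate dv up.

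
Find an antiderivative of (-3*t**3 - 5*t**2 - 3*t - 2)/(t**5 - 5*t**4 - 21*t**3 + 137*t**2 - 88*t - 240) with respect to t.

Factor the denominator: (t - 4)**2*(t - 3)*(t + 1)*(t + 5).
Partial-fraction decomposition: 263/(2592*(t + 5)) + 1/(400*(t + 1)) - 137/(32*(t - 3)) + 8459/(2025*(t - 4)) - 286/(45*(t - 4)**2).
Integrate each term; A/(t−a) gives A·log|t−a|; A/(t−a)² gives −A/(t−a).

8459*log(t - 4)/2025 - 137*log(t - 3)/32 + log(t + 1)/400 + 263*log(t + 5)/2592 + 286/(45*t - 180) + C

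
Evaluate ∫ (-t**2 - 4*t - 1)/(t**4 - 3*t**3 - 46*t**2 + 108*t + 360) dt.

Factor the denominator: (t - 6)*(t - 5)*(t + 2)*(t + 6).
Partial-fraction decomposition: 13/(528*(t + 6)) + 3/(224*(t + 2)) + 46/(77*(t - 5)) - 61/(96*(t - 6)).
Integrate each term: A/(t−a) contributes A·log|t−a|.

-61*log(t - 6)/96 + 46*log(t - 5)/77 + 3*log(t + 2)/224 + 13*log(t + 6)/528 + C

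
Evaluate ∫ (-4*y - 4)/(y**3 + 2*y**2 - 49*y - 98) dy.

-16*log(y - 7)/63 - 4*log(y + 2)/45 + 12*log(y + 7)/35 + C

Factor the denominator: (y - 7)*(y + 2)*(y + 7).
Partial-fraction decomposition: 12/(35*(y + 7)) - 4/(45*(y + 2)) - 16/(63*(y - 7)).
Integrate each term: A/(y−a) contributes A·log|y−a|.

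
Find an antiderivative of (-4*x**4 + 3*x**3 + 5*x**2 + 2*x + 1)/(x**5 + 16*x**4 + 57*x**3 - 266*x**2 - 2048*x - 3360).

Factor the denominator: (x - 5)*(x + 4)**2*(x + 6)*(x + 7).
Partial-fraction decomposition: -3467/(36*(x + 7)) + 5663/(44*(x + 6)) - 3911/(108*(x + 4)) + 127/(6*(x + 4)**2) - 221/(1188*(x - 5)).
Integrate each term; A/(x−a) gives A·log|x−a|; A/(x−a)² gives −A/(x−a).

-221*log(x - 5)/1188 - 3911*log(x + 4)/108 + 5663*log(x + 6)/44 - 3467*log(x + 7)/36 - 127/(6*x + 24) + C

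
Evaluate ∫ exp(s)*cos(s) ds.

Let I denote the integral. Integrate by parts with u = cos(s), dv = exp(s) ds, so v = exp(s): I = exp(s)*cos(s) + ∫ exp(s)*sin(s) ds.
Apply parts again with u = sin(s), dv = exp(s) ds: ∫ exp(s)*sin(s) ds = exp(s)*sin(s) − I. Substituting back brings back I: I = exp(s)*sin(s) + exp(s)*cos(s) − I.
Solving for I: (1 + 1)·I equals the remaining terms, so I = (1/2)·(exp(s)*sin(s) + exp(s)*cos(s)).

exp(s)*sin(s)/2 + exp(s)*cos(s)/2 + C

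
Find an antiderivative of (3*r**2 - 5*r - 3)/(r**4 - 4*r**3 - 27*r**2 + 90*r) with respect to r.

Factor the denominator: r*(r - 6)*(r - 3)*(r + 5).
Partial-fraction decomposition: -97/(440*(r + 5)) - 1/(8*(r - 3)) + 25/(66*(r - 6)) - 1/(30*r).
Integrate each term: A/(r−a) contributes A·log|r−a|.

-log(r)/30 + 25*log(r - 6)/66 - log(r - 3)/8 - 97*log(r + 5)/440 + C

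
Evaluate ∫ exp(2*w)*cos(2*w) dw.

exp(2*w)*sin(2*w)/4 + exp(2*w)*cos(2*w)/4 + C

Let I denote the integral. Integrate by parts with u = cos(2*w), dv = exp(2*w) dw, so v = exp(2*w)/2: I = exp(2*w)*cos(2*w)/2 + ∫ exp(2*w)*sin(2*w) dw.
Apply parts again with u = sin(2*w), dv = exp(2*w) dw: ∫ exp(2*w)*sin(2*w) dw = exp(2*w)*sin(2*w)/2 − I. Substituting back brings back I: I = exp(2*w)*sin(2*w)/2 + exp(2*w)*cos(2*w)/2 − I.
Solving for I: (1 + 1)·I equals the remaining terms, so I = (1/2)·(exp(2*w)*sin(2*w)/2 + exp(2*w)*cos(2*w)/2).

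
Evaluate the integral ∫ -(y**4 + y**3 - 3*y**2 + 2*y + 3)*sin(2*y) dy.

y**4*cos(2*y)/2 - y**3*sin(2*y) + y**3*cos(2*y)/2 - 3*y**2*sin(2*y)/4 - 3*y**2*cos(2*y) + 3*y*sin(2*y) + y*cos(2*y)/4 - sin(2*y)/8 + 3*cos(2*y) + C

Use integration by parts with u = y**4 + y**3 - 3*y**2 + 2*y + 3, dv = -sin(2*y) dy, so v = cos(2*y)/2.
Apply parts 4 times (tabular method): alternate signs, differentiate u down to 0, integrate dv up.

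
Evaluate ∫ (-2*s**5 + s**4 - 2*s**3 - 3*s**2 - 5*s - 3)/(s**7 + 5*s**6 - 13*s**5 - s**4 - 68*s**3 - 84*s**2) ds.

3*log(s)/98 - 7*log(s - 3)/65 - log(s + 1)/30 + 18293*log(s + 7)/77910 - 857*log(s**2 + 4)/13780 - 1411*atan(s/2)/27560 - 1/(28*s) + C

Factor the denominator: s**2*(s - 3)*(s + 1)*(s + 7)*(s**2 + 4).
Partial-fraction decomposition: -(1714*s + 1411)/(13780*(s**2 + 4)) + 18293/(77910*(s + 7)) - 1/(30*(s + 1)) - 7/(65*(s - 3)) + 3/(98*s) + 1/(28*s**2).
Integrate each term; A/(s−a) gives A·log|s−a|; the (Bs+D)/(s²+p²) term gives a log and an atan.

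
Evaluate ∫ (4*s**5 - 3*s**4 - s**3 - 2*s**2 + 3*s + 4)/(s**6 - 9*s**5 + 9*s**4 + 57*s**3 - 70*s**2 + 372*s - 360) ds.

Factor the denominator: (s - 6)*(s - 5)*(s - 1)*(s + 3)*(s**2 + 4).
Partial-fraction decomposition: -(7*s - 138)/(260*(s**2 + 4)) + 1211/(3744*(s + 3)) + 1/(80*(s - 1)) - 361/(32*(s - 5)) + 539/(36*(s - 6)).
Integrate each term; A/(s−a) gives A·log|s−a|; the (Bs+D)/(s²+p²) term gives a log and an atan.

539*log(s - 6)/36 - 361*log(s - 5)/32 + log(s - 1)/80 + 1211*log(s + 3)/3744 - 7*log(s**2 + 4)/520 + 69*atan(s/2)/260 + C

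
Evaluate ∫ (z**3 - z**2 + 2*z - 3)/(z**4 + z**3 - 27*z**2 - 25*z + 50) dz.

Factor the denominator: (z - 5)*(z - 1)*(z + 2)*(z + 5).
Partial-fraction decomposition: 163/(180*(z + 5)) - 19/(63*(z + 2)) + 1/(72*(z - 1)) + 107/(280*(z - 5)).
Integrate each term: A/(z−a) contributes A·log|z−a|.

107*log(z - 5)/280 + log(z - 1)/72 - 19*log(z + 2)/63 + 163*log(z + 5)/180 + C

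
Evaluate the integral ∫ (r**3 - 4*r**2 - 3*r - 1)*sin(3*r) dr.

-r**3*cos(3*r)/3 + r**2*sin(3*r)/3 + 4*r**2*cos(3*r)/3 - 8*r*sin(3*r)/9 + 11*r*cos(3*r)/9 - 11*sin(3*r)/27 + cos(3*r)/27 + C

Use integration by parts with u = r**3 - 4*r**2 - 3*r - 1, dv = sin(3*r) dr, so v = -cos(3*r)/3.
Apply parts 3 times (tabular method): alternate signs, differentiate u down to 0, integrate dv up.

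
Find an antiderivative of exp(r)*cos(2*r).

Let I denote the integral. Integrate by parts with u = cos(2*r), dv = exp(r) dr, so v = exp(r): I = exp(r)*cos(2*r) + 2·∫ exp(r)*sin(2*r) dr.
Apply parts again with u = sin(2*r), dv = exp(r) dr: ∫ exp(r)*sin(2*r) dr = exp(r)*sin(2*r) − 2·I. Substituting back brings back I: I = 2*exp(r)*sin(2*r) + exp(r)*cos(2*r) − 4·I.
Solving for I: (1 + 4)·I equals the remaining terms, so I = (1/5)·(2*exp(r)*sin(2*r) + exp(r)*cos(2*r)).

2*exp(r)*sin(2*r)/5 + exp(r)*cos(2*r)/5 + C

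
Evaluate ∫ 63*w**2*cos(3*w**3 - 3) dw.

Let u = 3*w**3 - 3, so du = (9*w**2) dw.
Rewriting, the integral becomes 7·∫ cos(u) du = 7·sin(u).
Substituting back, u = 3*w**3 - 3.

7*sin(3*w**3 - 3) + C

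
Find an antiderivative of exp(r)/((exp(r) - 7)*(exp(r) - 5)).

log(exp(r) - 7)/2 - log(exp(r) - 5)/2 + C

Let u = e^r, du = e^r dr.
The integral becomes ∫ du/((u-5)(u-7)); decompose into partial fractions.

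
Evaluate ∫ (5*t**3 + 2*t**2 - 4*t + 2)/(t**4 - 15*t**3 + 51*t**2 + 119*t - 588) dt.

Factor the denominator: (t - 7)**2*(t - 4)*(t + 3).
Partial-fraction decomposition: 103/(700*(t + 3)) + 338/(63*(t - 4)) - 461/(900*(t - 7)) + 1787/(30*(t - 7)**2).
Integrate each term; A/(t−a) gives A·log|t−a|; A/(t−a)² gives −A/(t−a).

-461*log(t - 7)/900 + 338*log(t - 4)/63 + 103*log(t + 3)/700 - 1787/(30*t - 210) + C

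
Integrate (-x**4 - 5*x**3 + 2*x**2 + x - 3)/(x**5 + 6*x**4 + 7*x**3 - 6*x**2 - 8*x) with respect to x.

Factor the denominator: x*(x - 1)*(x + 1)*(x + 2)*(x + 4).
Partial-fraction decomposition: 89/(120*(x + 4)) - 9/(4*(x + 2)) + 1/(3*(x + 1)) - 1/(5*(x - 1)) + 3/(8*x).
Integrate each term: A/(x−a) contributes A·log|x−a|.

3*log(x)/8 - log(x - 1)/5 + log(x + 1)/3 - 9*log(x + 2)/4 + 89*log(x + 4)/120 + C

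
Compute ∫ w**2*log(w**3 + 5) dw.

Let u = w**3 + 5, so du = (3*w**2) dw.
The integral becomes (1/3)·∫ log(u) du; integrate by parts with u′=log(u), dv′=du.

w**3*log(w**3 + 5)/3 - w**3/3 + 5*log(w**3 + 5)/3 + C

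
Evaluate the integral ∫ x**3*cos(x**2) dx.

x**2*sin(x**2)/2 + cos(x**2)/2 + C

Let u = x², du = 2x dx; rewrite as (1/2)∫ u^1·cos(1u) du.
Now integrate by parts 1 time.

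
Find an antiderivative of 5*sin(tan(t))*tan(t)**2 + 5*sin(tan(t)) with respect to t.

Let u = tan(t), so du = (tan(t)**2 + 1) dt.
Rewriting, the integral becomes 5·∫ sin(u) du = 5·-cos(u).
Substituting back, u = tan(t).

-5*cos(tan(t)) + C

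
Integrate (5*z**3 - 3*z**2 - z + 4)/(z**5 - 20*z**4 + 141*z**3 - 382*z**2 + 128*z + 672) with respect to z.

Factor the denominator: (z - 7)*(z - 6)*(z - 4)**2*(z + 1).
Partial-fraction decomposition: -3/(1400*(z + 1)) + 5809/(450*(z - 4)) + 136/(15*(z - 4)**2) - 485/(14*(z - 6)) + 1565/(72*(z - 7)).
Integrate each term; A/(z−a) gives A·log|z−a|; A/(z−a)² gives −A/(z−a).

1565*log(z - 7)/72 - 485*log(z - 6)/14 + 5809*log(z - 4)/450 - 3*log(z + 1)/1400 - 136/(15*z - 60) + C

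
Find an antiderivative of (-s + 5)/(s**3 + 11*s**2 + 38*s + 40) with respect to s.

7*log(s + 2)/6 - 9*log(s + 4)/2 + 10*log(s + 5)/3 + C

Factor the denominator: (s + 2)*(s + 4)*(s + 5).
Partial-fraction decomposition: 10/(3*(s + 5)) - 9/(2*(s + 4)) + 7/(6*(s + 2)).
Integrate each term: A/(s−a) contributes A·log|s−a|.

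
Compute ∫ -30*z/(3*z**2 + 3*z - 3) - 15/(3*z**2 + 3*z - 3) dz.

Let u = 3*z**2 + 3*z - 3, so du = (6*z + 3) dz.
Rewriting, the integral becomes -5·∫ 1/u du = -5·log(u).
Substituting back, u = 3*z**2 + 3*z - 3.

-5*log(3*z**2 + 3*z - 3) + C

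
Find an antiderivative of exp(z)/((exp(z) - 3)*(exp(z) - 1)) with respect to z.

log(exp(z) - 3)/2 - log(exp(z) - 1)/2 + C

Let u = e^z, du = e^z dz.
The integral becomes ∫ du/((u-1)(u-3)); decompose into partial fractions.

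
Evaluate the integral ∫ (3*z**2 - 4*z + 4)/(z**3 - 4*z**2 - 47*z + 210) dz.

Factor the denominator: (z - 6)*(z - 5)*(z + 7).
Partial-fraction decomposition: 179/(156*(z + 7)) - 59/(12*(z - 5)) + 88/(13*(z - 6)).
Integrate each term: A/(z−a) contributes A·log|z−a|.

88*log(z - 6)/13 - 59*log(z - 5)/12 + 179*log(z + 7)/156 + C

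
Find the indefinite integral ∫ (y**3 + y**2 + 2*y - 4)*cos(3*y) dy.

y**3*sin(3*y)/3 + y**2*sin(3*y)/3 + y**2*cos(3*y)/3 + 4*y*sin(3*y)/9 + 2*y*cos(3*y)/9 - 38*sin(3*y)/27 + 4*cos(3*y)/27 + C

Use integration by parts with u = y**3 + y**2 + 2*y - 4, dv = cos(3*y) dy, so v = sin(3*y)/3.
Apply parts 3 times (tabular method): alternate signs, differentiate u down to 0, integrate dv up.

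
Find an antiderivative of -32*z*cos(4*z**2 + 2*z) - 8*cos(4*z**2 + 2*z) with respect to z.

Let u = 4*z**2 + 2*z, so du = (8*z + 2) dz.
Rewriting, the integral becomes -4·∫ cos(u) du = -4·sin(u).
Substituting back, u = 4*z**2 + 2*z.

-4*sin(4*z**2 + 2*z) + C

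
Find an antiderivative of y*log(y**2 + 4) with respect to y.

y**2*log(y**2 + 4)/2 - y**2/2 + 2*log(y**2 + 4) + C

Let u = y**2 + 4, so du = (2*y) dy.
The integral becomes (1/2)·∫ log(u) du; integrate by parts with u′=log(u), dv′=du.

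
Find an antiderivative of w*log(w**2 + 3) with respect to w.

w**2*log(w**2 + 3)/2 - w**2/2 + 3*log(w**2 + 3)/2 + C

Let u = w**2 + 3, so du = (2*w) dw.
The integral becomes (1/2)·∫ log(u) du; integrate by parts with u′=log(u), dv′=du.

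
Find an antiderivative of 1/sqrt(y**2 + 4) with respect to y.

Substitute y = 2·tan(θ), so dy = 2·sec(θ)^2 dθ and the radical becomes sqrt(y**2 + 4) = 2·sec(θ) by the Pythagorean identity.
Integrate the resulting trig expression in θ, then back-substitute tan(θ) = y/2, sec(θ) = sqrt(y**2 + 4)/2 (absorbing any constant into C).

log(y + sqrt(y**2 + 4)) + C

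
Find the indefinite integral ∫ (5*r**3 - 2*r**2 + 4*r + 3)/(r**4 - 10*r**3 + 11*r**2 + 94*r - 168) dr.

824*log(r - 7)/75 - 307*log(r - 4)/42 + 43*log(r - 2)/50 + 81*log(r + 3)/175 + C

Factor the denominator: (r - 7)*(r - 4)*(r - 2)*(r + 3).
Partial-fraction decomposition: 81/(175*(r + 3)) + 43/(50*(r - 2)) - 307/(42*(r - 4)) + 824/(75*(r - 7)).
Integrate each term: A/(r−a) contributes A·log|r−a|.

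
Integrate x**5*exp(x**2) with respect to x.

(x**4 - 2*x**2 + 2)*exp(x**2)/2 + C

Let u = x², du = 2x dx; rewrite as (1/2)∫ u^2·exp(1u) du.
Now integrate by parts 2 times.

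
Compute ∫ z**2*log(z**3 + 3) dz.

z**3*log(z**3 + 3)/3 - z**3/3 + log(z**3 + 3) + C

Let u = z**3 + 3, so du = (3*z**2) dz.
The integral becomes (1/3)·∫ log(u) du; integrate by parts with u′=log(u), dv′=du.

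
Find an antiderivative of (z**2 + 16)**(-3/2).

z/(16*sqrt(z**2 + 16)) + C

Substitute z = 4·tan(θ), so dz = 4·sec(θ)^2 dθ and the radical becomes sqrt(z**2 + 16) = 4·sec(θ) by the Pythagorean identity.
Integrate the resulting trig expression in θ, then back-substitute tan(θ) = z/4, sec(θ) = sqrt(z**2 + 16)/4 (absorbing any constant into C).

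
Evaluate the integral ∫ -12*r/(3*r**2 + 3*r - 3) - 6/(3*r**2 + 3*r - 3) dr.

-2*log(3*r**2 + 3*r - 3) + C

Let u = 3*r**2 + 3*r - 3, so du = (6*r + 3) dr.
Rewriting, the integral becomes -2·∫ 1/u du = -2·log(u).
Substituting back, u = 3*r**2 + 3*r - 3.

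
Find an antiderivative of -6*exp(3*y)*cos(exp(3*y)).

Let u = exp(3*y), so du = (3*exp(3*y)) dy.
Rewriting, the integral becomes -2·∫ cos(u) du = -2·sin(u).
Substituting back, u = exp(3*y).

-2*sin(exp(3*y)) + C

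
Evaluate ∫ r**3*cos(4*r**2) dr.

r**2*sin(4*r**2)/8 + cos(4*r**2)/32 + C

Let u = r², du = 2r dr; rewrite as (1/2)∫ u^1·cos(4u) du.
Now integrate by parts 1 time.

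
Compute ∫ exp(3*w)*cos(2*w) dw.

2*exp(3*w)*sin(2*w)/13 + 3*exp(3*w)*cos(2*w)/13 + C

Let I denote the integral. Integrate by parts with u = cos(2*w), dv = exp(3*w) dw, so v = exp(3*w)/3: I = exp(3*w)*cos(2*w)/3 + (2/3)·∫ exp(3*w)*sin(2*w) dw.
Apply parts again with u = sin(2*w), dv = exp(3*w) dw: ∫ exp(3*w)*sin(2*w) dw = exp(3*w)*sin(2*w)/3 − (2/3)·I. Substituting back brings back I: I = 2*exp(3*w)*sin(2*w)/9 + exp(3*w)*cos(2*w)/3 − (4/9)·I.
Solving for I: (1 + 4/9)·I equals the remaining terms, so I = (9/13)·(2*exp(3*w)*sin(2*w)/9 + exp(3*w)*cos(2*w)/3).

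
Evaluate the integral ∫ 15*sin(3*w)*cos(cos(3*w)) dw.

Let u = cos(3*w), so du = (-3*sin(3*w)) dw.
Rewriting, the integral becomes -5·∫ cos(u) du = -5·sin(u).
Substituting back, u = cos(3*w).

-5*sin(cos(3*w)) + C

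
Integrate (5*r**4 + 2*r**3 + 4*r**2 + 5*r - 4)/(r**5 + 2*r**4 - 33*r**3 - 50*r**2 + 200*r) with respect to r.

-log(r)/50 + 1748*log(r - 5)/675 - 59*log(r - 2)/126 - 149*log(r + 4)/27 + 1473*log(r + 5)/175 + C

Factor the denominator: r*(r - 5)*(r - 2)*(r + 4)*(r + 5).
Partial-fraction decomposition: 1473/(175*(r + 5)) - 149/(27*(r + 4)) - 59/(126*(r - 2)) + 1748/(675*(r - 5)) - 1/(50*r).
Integrate each term: A/(r−a) contributes A·log|r−a|.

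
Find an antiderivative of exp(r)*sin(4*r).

Let I denote the integral. Integrate by parts with u = sin(4*r), dv = exp(r) dr, so v = exp(r): I = exp(r)*sin(4*r) − 4·∫ exp(r)*cos(4*r) dr.
Apply parts again with u = cos(4*r), dv = exp(r) dr: ∫ exp(r)*cos(4*r) dr = exp(r)*cos(4*r) + 4·I. Substituting back brings back I: I = exp(r)*sin(4*r) - 4*exp(r)*cos(4*r) − 16·I.
Solving for I: (1 + 16)·I equals the remaining terms, so I = (1/17)·(exp(r)*sin(4*r) - 4*exp(r)*cos(4*r)).

exp(r)*sin(4*r)/17 - 4*exp(r)*cos(4*r)/17 + C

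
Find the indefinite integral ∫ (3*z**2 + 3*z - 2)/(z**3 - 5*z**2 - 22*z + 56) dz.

166*log(z - 7)/55 - 8*log(z - 2)/15 + 17*log(z + 4)/33 + C

Factor the denominator: (z - 7)*(z - 2)*(z + 4).
Partial-fraction decomposition: 17/(33*(z + 4)) - 8/(15*(z - 2)) + 166/(55*(z - 7)).
Integrate each term: A/(z−a) contributes A·log|z−a|.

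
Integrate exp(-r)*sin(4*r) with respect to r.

-exp(-r)*sin(4*r)/17 - 4*exp(-r)*cos(4*r)/17 + C

Let I denote the integral. Integrate by parts with u = sin(4*r), dv = exp(-r) dr, so v = -exp(-r): I = -exp(-r)*sin(4*r) + 4·∫ exp(-r)*cos(4*r) dr.
Apply parts again with u = cos(4*r), dv = exp(-r) dr: ∫ exp(-r)*cos(4*r) dr = -exp(-r)*cos(4*r) − 4·I. Substituting back brings back I: I = -exp(-r)*sin(4*r) - 4*exp(-r)*cos(4*r) − 16·I.
Solving for I: (1 + 16)·I equals the remaining terms, so I = (1/17)·(-exp(-r)*sin(4*r) - 4*exp(-r)*cos(4*r)).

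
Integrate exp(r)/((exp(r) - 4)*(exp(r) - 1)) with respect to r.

Let u = e^r, du = e^r dr.
The integral becomes ∫ du/((u-1)(u-4)); decompose into partial fractions.

log(exp(r) - 4)/3 - log(exp(r) - 1)/3 + C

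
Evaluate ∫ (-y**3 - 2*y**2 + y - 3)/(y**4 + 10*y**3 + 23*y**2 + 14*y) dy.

-3*log(y)/14 + 5*log(y + 1)/6 - log(y + 2)/2 - 47*log(y + 7)/42 + C

Factor the denominator: y*(y + 1)*(y + 2)*(y + 7).
Partial-fraction decomposition: -47/(42*(y + 7)) - 1/(2*(y + 2)) + 5/(6*(y + 1)) - 3/(14*y).
Integrate each term: A/(y−a) contributes A·log|y−a|.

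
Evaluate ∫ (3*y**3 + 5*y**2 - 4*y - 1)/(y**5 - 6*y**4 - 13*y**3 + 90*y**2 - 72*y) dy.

Factor the denominator: y*(y - 6)*(y - 3)*(y - 1)*(y + 4).
Partial-fraction decomposition: -97/(1400*(y + 4)) + 3/(50*(y - 1)) - 113/(126*(y - 3)) + 803/(900*(y - 6)) + 1/(72*y).
Integrate each term: A/(y−a) contributes A·log|y−a|.

log(y)/72 + 803*log(y - 6)/900 - 113*log(y - 3)/126 + 3*log(y - 1)/50 - 97*log(y + 4)/1400 + C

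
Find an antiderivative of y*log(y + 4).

Use integration by parts with u = log(y + 4), dv = y dy.
Then du = 1/(y + 4) dy and v = y**2/2.

y**2*log(y + 4)/2 - y**2/4 + 2*y - 8*log(y + 4) + C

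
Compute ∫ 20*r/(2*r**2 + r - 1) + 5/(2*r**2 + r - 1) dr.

Let u = 2*r**2 + r - 1, so du = (4*r + 1) dr.
Rewriting, the integral becomes 5·∫ 1/u du = 5·log(u).
Substituting back, u = 2*r**2 + r - 1.

5*log(2*r**2 + r - 1) + C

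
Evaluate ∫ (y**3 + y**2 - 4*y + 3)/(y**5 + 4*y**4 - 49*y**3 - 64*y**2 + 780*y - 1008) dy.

67*log(y - 4)/220 - 3*log(y - 3)/10 + 7*log(y - 2)/144 + 17*log(y + 6)/80 - 263*log(y + 7)/990 + C

Factor the denominator: (y - 4)*(y - 3)*(y - 2)*(y + 6)*(y + 7).
Partial-fraction decomposition: -263/(990*(y + 7)) + 17/(80*(y + 6)) + 7/(144*(y - 2)) - 3/(10*(y - 3)) + 67/(220*(y - 4)).
Integrate each term: A/(y−a) contributes A·log|y−a|.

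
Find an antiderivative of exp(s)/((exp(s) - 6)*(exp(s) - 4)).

log(exp(s) - 6)/2 - log(exp(s) - 4)/2 + C

Let u = e^s, du = e^s ds.
The integral becomes ∫ du/((u-4)(u-6)); decompose into partial fractions.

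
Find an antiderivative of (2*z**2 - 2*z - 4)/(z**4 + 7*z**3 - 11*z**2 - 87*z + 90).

Factor the denominator: (z - 3)*(z - 1)*(z + 5)*(z + 6).
Partial-fraction decomposition: -80/(63*(z + 6)) + 7/(6*(z + 5)) + 1/(21*(z - 1)) + 1/(18*(z - 3)).
Integrate each term: A/(z−a) contributes A·log|z−a|.

log(z - 3)/18 + log(z - 1)/21 + 7*log(z + 5)/6 - 80*log(z + 6)/63 + C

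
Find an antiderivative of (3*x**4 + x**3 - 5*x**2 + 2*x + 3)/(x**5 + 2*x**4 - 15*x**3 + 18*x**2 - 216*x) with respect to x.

-log(x)/72 + 763*log(x - 4)/1000 + 129*log(x + 6)/100 + 1081*log(x**2 + 9)/2250 - 13*atan(x/3)/125 + C

Factor the denominator: x*(x - 4)*(x + 6)*(x**2 + 9).
Partial-fraction decomposition: (1081*x - 351)/(1125*(x**2 + 9)) + 129/(100*(x + 6)) + 763/(1000*(x - 4)) - 1/(72*x).
Integrate each term; A/(x−a) gives A·log|x−a|; the (Bx+D)/(x²+p²) term gives a log and an atan.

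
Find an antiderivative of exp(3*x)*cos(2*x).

Let I denote the integral. Integrate by parts with u = cos(2*x), dv = exp(3*x) dx, so v = exp(3*x)/3: I = exp(3*x)*cos(2*x)/3 + (2/3)·∫ exp(3*x)*sin(2*x) dx.
Apply parts again with u = sin(2*x), dv = exp(3*x) dx: ∫ exp(3*x)*sin(2*x) dx = exp(3*x)*sin(2*x)/3 − (2/3)·I. Substituting back brings back I: I = 2*exp(3*x)*sin(2*x)/9 + exp(3*x)*cos(2*x)/3 − (4/9)·I.
Solving for I: (1 + 4/9)·I equals the remaining terms, so I = (9/13)·(2*exp(3*x)*sin(2*x)/9 + exp(3*x)*cos(2*x)/3).

2*exp(3*x)*sin(2*x)/13 + 3*exp(3*x)*cos(2*x)/13 + C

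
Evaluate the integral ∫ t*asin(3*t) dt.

t**2*asin(3*t)/2 + t*sqrt(-9*t**2 + 1)/12 - asin(3*t)/36 + C

Use integration by parts with u = arcsin(3*t), dv = t dt.
Then du = 3/sqrt(-9*t**2 + 1) dt.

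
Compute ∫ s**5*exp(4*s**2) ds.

Let u = s², du = 2s ds; rewrite as (1/2)∫ u^2·exp(4u) du.
Now integrate by parts 2 times.

(8*s**4 - 4*s**2 + 1)*exp(4*s**2)/64 + C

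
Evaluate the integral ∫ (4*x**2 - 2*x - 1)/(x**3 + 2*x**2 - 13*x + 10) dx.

Factor the denominator: (x - 2)*(x - 1)*(x + 5).
Partial-fraction decomposition: 109/(42*(x + 5)) - 1/(6*(x - 1)) + 11/(7*(x - 2)).
Integrate each term: A/(x−a) contributes A·log|x−a|.

11*log(x - 2)/7 - log(x - 1)/6 + 109*log(x + 5)/42 + C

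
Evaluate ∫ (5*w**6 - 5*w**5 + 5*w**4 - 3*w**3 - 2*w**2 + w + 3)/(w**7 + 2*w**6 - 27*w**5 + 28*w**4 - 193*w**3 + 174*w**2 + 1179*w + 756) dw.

Factor the denominator: (w - 4)*(w - 3)*(w + 1)**2*(w + 7)*(w**2 + 9).
Partial-fraction decomposition: (4789*w - 6669)/(7500*(w**2 + 9)) + 179/(60*(w + 7)) - 703/(12000*(w + 1)) + 3/(200*(w + 1)**2) - 457/(480*(w - 3)) + 1493/(625*(w - 4)).
Integrate each term; A/(w−a) gives A·log|w−a|; the (Bw+D)/(w²+p²) term gives a log and an atan.

1493*log(w - 4)/625 - 457*log(w - 3)/480 - 703*log(w + 1)/12000 + 179*log(w + 7)/60 + 4789*log(w**2 + 9)/15000 - 741*atan(w/3)/2500 - 3/(200*w + 200) + C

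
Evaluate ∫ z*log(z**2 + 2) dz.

z**2*log(z**2 + 2)/2 - z**2/2 + log(z**2 + 2) + C

Let u = z**2 + 2, so du = (2*z) dz.
The integral becomes (1/2)·∫ log(u) du; integrate by parts with u′=log(u), dv′=du.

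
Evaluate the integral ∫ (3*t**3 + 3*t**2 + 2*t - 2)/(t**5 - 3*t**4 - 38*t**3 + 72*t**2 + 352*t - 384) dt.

383*log(t - 6)/500 - 41*log(t - 4)/64 + 2*log(t - 1)/125 - 1131*log(t + 4)/8000 - 77/(200*t + 800) + C

Factor the denominator: (t - 6)*(t - 4)*(t - 1)*(t + 4)**2.
Partial-fraction decomposition: -1131/(8000*(t + 4)) + 77/(200*(t + 4)**2) + 2/(125*(t - 1)) - 41/(64*(t - 4)) + 383/(500*(t - 6)).
Integrate each term; A/(t−a) gives A·log|t−a|; A/(t−a)² gives −A/(t−a).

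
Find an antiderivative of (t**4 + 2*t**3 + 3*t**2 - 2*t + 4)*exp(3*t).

Use integration by parts with u = t**4 + 2*t**3 + 3*t**2 - 2*t + 4, dv = exp(3*t) dt, so v = exp(3*t)/3.
Apply parts 4 times (tabular method): alternate signs, differentiate u down to 0, integrate dv up.

(27*t**4 + 18*t**3 + 63*t**2 - 96*t + 140)*exp(3*t)/81 + C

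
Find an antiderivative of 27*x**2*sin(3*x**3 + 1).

-3*cos(3*x**3 + 1) + C

Let u = 3*x**3 + 1, so du = (9*x**2) dx.
Rewriting, the integral becomes 3·∫ sin(u) du = 3·-cos(u).
Substituting back, u = 3*x**3 + 1.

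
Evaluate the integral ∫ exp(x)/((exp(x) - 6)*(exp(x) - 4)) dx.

Let u = e^x, du = e^x dx.
The integral becomes ∫ du/((u-6)(u-4)); decompose into partial fractions.

log(exp(x) - 6)/2 - log(exp(x) - 4)/2 + C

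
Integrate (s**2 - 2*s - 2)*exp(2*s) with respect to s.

Use integration by parts with u = s**2 - 2*s - 2, dv = exp(2*s) ds, so v = exp(2*s)/2.
Apply parts 2 times (tabular method): alternate signs, differentiate u down to 0, integrate dv up.

(2*s**2 - 6*s - 1)*exp(2*s)/4 + C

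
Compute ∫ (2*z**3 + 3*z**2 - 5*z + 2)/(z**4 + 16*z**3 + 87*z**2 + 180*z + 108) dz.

Factor the denominator: (z + 1)*(z + 3)*(z + 6)**2.
Partial-fraction decomposition: 289/(225*(z + 6)) - 292/(15*(z + 6)**2) + 5/(9*(z + 3)) + 4/(25*(z + 1)).
Integrate each term; A/(z−a) gives A·log|z−a|; A/(z−a)² gives −A/(z−a).

4*log(z + 1)/25 + 5*log(z + 3)/9 + 289*log(z + 6)/225 + 292/(15*z + 90) + C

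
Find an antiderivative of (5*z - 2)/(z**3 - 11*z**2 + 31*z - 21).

11*log(z - 7)/8 - 13*log(z - 3)/8 + log(z - 1)/4 + C

Factor the denominator: (z - 7)*(z - 3)*(z - 1).
Partial-fraction decomposition: 1/(4*(z - 1)) - 13/(8*(z - 3)) + 11/(8*(z - 7)).
Integrate each term: A/(z−a) contributes A·log|z−a|.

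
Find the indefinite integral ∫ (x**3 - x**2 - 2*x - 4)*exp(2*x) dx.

(4*x**3 - 10*x**2 + 2*x - 17)*exp(2*x)/8 + C

Use integration by parts with u = x**3 - x**2 - 2*x - 4, dv = exp(2*x) dx, so v = exp(2*x)/2.
Apply parts 3 times (tabular method): alternate signs, differentiate u down to 0, integrate dv up.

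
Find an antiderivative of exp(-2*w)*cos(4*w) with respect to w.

exp(-2*w)*sin(4*w)/5 - exp(-2*w)*cos(4*w)/10 + C

Let I denote the integral. Integrate by parts with u = cos(4*w), dv = exp(-2*w) dw, so v = -exp(-2*w)/2: I = -exp(-2*w)*cos(4*w)/2 − 2·∫ exp(-2*w)*sin(4*w) dw.
Apply parts again with u = sin(4*w), dv = exp(-2*w) dw: ∫ exp(-2*w)*sin(4*w) dw = -exp(-2*w)*sin(4*w)/2 + 2·I. Substituting back brings back I: I = exp(-2*w)*sin(4*w) - exp(-2*w)*cos(4*w)/2 − 4·I.
Solving for I: (1 + 4)·I equals the remaining terms, so I = (1/5)·(exp(-2*w)*sin(4*w) - exp(-2*w)*cos(4*w)/2).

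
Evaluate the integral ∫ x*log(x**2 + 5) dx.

Let u = x**2 + 5, so du = (2*x) dx.
The integral becomes (1/2)·∫ log(u) du; integrate by parts with u′=log(u), dv′=du.

x**2*log(x**2 + 5)/2 - x**2/2 + 5*log(x**2 + 5)/2 + C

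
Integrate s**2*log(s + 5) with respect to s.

s**3*log(s + 5)/3 - s**3/9 + 5*s**2/6 - 25*s/3 + 125*log(s + 5)/3 + C

Use integration by parts with u = log(s + 5), dv = s**2 ds.
Then du = 1/(s + 5) ds and v = s**3/3.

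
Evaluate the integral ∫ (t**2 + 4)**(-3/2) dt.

Substitute t = 2·tan(θ), so dt = 2·sec(θ)^2 dθ and the radical becomes sqrt(t**2 + 4) = 2·sec(θ) by the Pythagorean identity.
Integrate the resulting trig expression in θ, then back-substitute tan(θ) = t/2, sec(θ) = sqrt(t**2 + 4)/2 (absorbing any constant into C).

t/(4*sqrt(t**2 + 4)) + C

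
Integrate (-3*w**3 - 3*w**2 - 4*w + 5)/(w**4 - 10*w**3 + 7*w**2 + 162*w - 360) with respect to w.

-155*log(w - 6)/6 + 155*log(w - 5)/6 - 115*log(w - 3)/42 - 11*log(w + 4)/42 + C

Factor the denominator: (w - 6)*(w - 5)*(w - 3)*(w + 4).
Partial-fraction decomposition: -11/(42*(w + 4)) - 115/(42*(w - 3)) + 155/(6*(w - 5)) - 155/(6*(w - 6)).
Integrate each term: A/(w−a) contributes A·log|w−a|.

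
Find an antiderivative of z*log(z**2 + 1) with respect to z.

Let u = z**2 + 1, so du = (2*z) dz.
The integral becomes (1/2)·∫ log(u) du; integrate by parts with u′=log(u), dv′=du.

z**2*log(z**2 + 1)/2 - z**2/2 + log(z**2 + 1)/2 + C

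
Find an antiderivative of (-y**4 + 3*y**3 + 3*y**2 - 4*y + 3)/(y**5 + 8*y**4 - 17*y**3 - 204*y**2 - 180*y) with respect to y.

-log(y)/60 - 32*log(y - 5)/605 + log(y + 1)/25 - 35227*log(y + 6)/36300 - 603/(110*y + 660) + C

Factor the denominator: y*(y - 5)*(y + 1)*(y + 6)**2.
Partial-fraction decomposition: -35227/(36300*(y + 6)) + 603/(110*(y + 6)**2) + 1/(25*(y + 1)) - 32/(605*(y - 5)) - 1/(60*y).
Integrate each term; A/(y−a) gives A·log|y−a|; A/(y−a)² gives −A/(y−a).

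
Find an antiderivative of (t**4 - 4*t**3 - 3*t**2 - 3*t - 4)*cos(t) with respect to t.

t**4*sin(t) - 4*t**3*sin(t) + 4*t**3*cos(t) - 15*t**2*sin(t) - 12*t**2*cos(t) + 21*t*sin(t) - 30*t*cos(t) + 26*sin(t) + 21*cos(t) + C

Use integration by parts with u = t**4 - 4*t**3 - 3*t**2 - 3*t - 4, dv = cos(t) dt, so v = sin(t).
Apply parts 4 times (tabular method): alternate signs, differentiate u down to 0, integrate dv up.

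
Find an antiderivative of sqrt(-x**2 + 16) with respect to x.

x*sqrt(-x**2 + 16)/2 + 8*asin(x/4) + C

Substitute x = 4·sin(θ), so dx = 4·cos(θ) dθ and the radical becomes sqrt(-x**2 + 16) = 4·cos(θ) by the Pythagorean identity.
Integrate the resulting trig expression in θ, then back-substitute θ = asin(x/4), sin(θ) = x/4, cos(θ) = sqrt(-x**2 + 16)/4 (absorbing any constant into C).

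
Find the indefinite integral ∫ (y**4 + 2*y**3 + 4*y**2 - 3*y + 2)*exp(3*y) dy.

Use integration by parts with u = y**4 + 2*y**3 + 4*y**2 - 3*y + 2, dv = exp(3*y) dy, so v = exp(3*y)/3.
Apply parts 4 times (tabular method): alternate signs, differentiate u down to 0, integrate dv up.

(27*y**4 + 18*y**3 + 90*y**2 - 141*y + 101)*exp(3*y)/81 + C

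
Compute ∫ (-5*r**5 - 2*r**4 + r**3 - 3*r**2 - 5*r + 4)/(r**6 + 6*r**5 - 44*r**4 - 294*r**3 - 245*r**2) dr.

log(r)/25 - 2771*log(r - 7)/2058 - log(r + 1)/24 + 3551*log(r + 5)/600 - 39391*log(r + 7)/4116 + 4/(245*r) + C

Factor the denominator: r**2*(r - 7)*(r + 1)*(r + 5)*(r + 7).
Partial-fraction decomposition: -39391/(4116*(r + 7)) + 3551/(600*(r + 5)) - 1/(24*(r + 1)) - 2771/(2058*(r - 7)) + 1/(25*r) - 4/(245*r**2).
Integrate each term; A/(r−a) gives A·log|r−a|; A/(r−a)² gives −A/(r−a).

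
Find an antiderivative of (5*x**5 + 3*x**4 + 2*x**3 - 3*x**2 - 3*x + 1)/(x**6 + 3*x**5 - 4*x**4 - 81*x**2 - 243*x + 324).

Factor the denominator: (x - 3)*(x - 1)*(x + 3)*(x + 4)*(x**2 + 9).
Partial-fraction decomposition: (1161*x - 1369)/(900*(x**2 + 9)) + 129/(25*(x + 4)) - 1043/(432*(x + 3)) - 1/(80*(x - 1)) + 211/(216*(x - 3)).
Integrate each term; A/(x−a) gives A·log|x−a|; the (Bx+D)/(x²+p²) term gives a log and an atan.

211*log(x - 3)/216 - log(x - 1)/80 - 1043*log(x + 3)/432 + 129*log(x + 4)/25 + 129*log(x**2 + 9)/200 - 1369*atan(x/3)/2700 + C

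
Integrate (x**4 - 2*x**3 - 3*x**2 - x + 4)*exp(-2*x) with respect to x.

Use integration by parts with u = x**4 - 2*x**3 - 3*x**2 - x + 4, dv = exp(-2*x) dx, so v = -exp(-2*x)/2.
Apply parts 4 times (tabular method): alternate signs, differentiate u down to 0, integrate dv up.

(-x**4 + 3*x**2 + 4*x - 2)*exp(-2*x)/2 + C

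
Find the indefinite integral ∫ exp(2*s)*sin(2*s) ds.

exp(2*s)*sin(2*s)/4 - exp(2*s)*cos(2*s)/4 + C

Let I denote the integral. Integrate by parts with u = sin(2*s), dv = exp(2*s) ds, so v = exp(2*s)/2: I = exp(2*s)*sin(2*s)/2 − ∫ exp(2*s)*cos(2*s) ds.
Apply parts again with u = cos(2*s), dv = exp(2*s) ds: ∫ exp(2*s)*cos(2*s) ds = exp(2*s)*cos(2*s)/2 + I. Substituting back brings back I: I = exp(2*s)*sin(2*s)/2 - exp(2*s)*cos(2*s)/2 − I.
Solving for I: (1 + 1)·I equals the remaining terms, so I = (1/2)·(exp(2*s)*sin(2*s)/2 - exp(2*s)*cos(2*s)/2).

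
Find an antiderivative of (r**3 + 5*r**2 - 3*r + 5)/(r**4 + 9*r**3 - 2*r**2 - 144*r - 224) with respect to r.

Factor the denominator: (r - 4)*(r + 2)*(r + 4)*(r + 7).
Partial-fraction decomposition: 24/(55*(r + 7)) + 11/(16*(r + 4)) - 23/(60*(r + 2)) + 137/(528*(r - 4)).
Integrate each term: A/(r−a) contributes A·log|r−a|.

137*log(r - 4)/528 - 23*log(r + 2)/60 + 11*log(r + 4)/16 + 24*log(r + 7)/55 + C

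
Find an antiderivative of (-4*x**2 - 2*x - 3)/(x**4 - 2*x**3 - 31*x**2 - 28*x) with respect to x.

Factor the denominator: x*(x - 7)*(x + 1)*(x + 4).
Partial-fraction decomposition: 59/(132*(x + 4)) - 5/(24*(x + 1)) - 213/(616*(x - 7)) + 3/(28*x).
Integrate each term: A/(x−a) contributes A·log|x−a|.

3*log(x)/28 - 213*log(x - 7)/616 - 5*log(x + 1)/24 + 59*log(x + 4)/132 + C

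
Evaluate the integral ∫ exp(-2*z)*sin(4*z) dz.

-exp(-2*z)*sin(4*z)/10 - exp(-2*z)*cos(4*z)/5 + C

Let I denote the integral. Integrate by parts with u = sin(4*z), dv = exp(-2*z) dz, so v = -exp(-2*z)/2: I = -exp(-2*z)*sin(4*z)/2 + 2·∫ exp(-2*z)*cos(4*z) dz.
Apply parts again with u = cos(4*z), dv = exp(-2*z) dz: ∫ exp(-2*z)*cos(4*z) dz = -exp(-2*z)*cos(4*z)/2 − 2·I. Substituting back brings back I: I = -exp(-2*z)*sin(4*z)/2 - exp(-2*z)*cos(4*z) − 4·I.
Solving for I: (1 + 4)·I equals the remaining terms, so I = (1/5)·(-exp(-2*z)*sin(4*z)/2 - exp(-2*z)*cos(4*z)).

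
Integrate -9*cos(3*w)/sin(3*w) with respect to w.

Let u = sin(3*w), so du = (3*cos(3*w)) dw.
Rewriting, the integral becomes -3·∫ 1/u du = -3·log(u).
Substituting back, u = sin(3*w).

-3*log(sin(3*w)) + C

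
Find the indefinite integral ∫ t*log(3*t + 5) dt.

t**2*log(3*t + 5)/2 - t**2/4 + 5*t/6 - 25*log(3*t + 5)/18 + C

Use integration by parts with u = log(3*t + 5), dv = t dt.
Then du = 3/(3*t + 5) dt and v = t**2/2.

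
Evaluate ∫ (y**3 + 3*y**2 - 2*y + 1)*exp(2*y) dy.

Use integration by parts with u = y**3 + 3*y**2 - 2*y + 1, dv = exp(2*y) dy, so v = exp(2*y)/2.
Apply parts 3 times (tabular method): alternate signs, differentiate u down to 0, integrate dv up.

(4*y**3 + 6*y**2 - 14*y + 11)*exp(2*y)/8 + C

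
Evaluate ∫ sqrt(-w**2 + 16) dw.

Substitute w = 4·sin(θ), so dw = 4·cos(θ) dθ and the radical becomes sqrt(-w**2 + 16) = 4·cos(θ) by the Pythagorean identity.
Integrate the resulting trig expression in θ, then back-substitute θ = asin(w/4), sin(θ) = w/4, cos(θ) = sqrt(-w**2 + 16)/4 (absorbing any constant into C).

w*sqrt(-w**2 + 16)/2 + 8*asin(w/4) + C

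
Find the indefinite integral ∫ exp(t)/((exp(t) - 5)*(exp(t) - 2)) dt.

log(exp(t) - 5)/3 - log(exp(t) - 2)/3 + C

Let u = e^t, du = e^t dt.
The integral becomes ∫ du/((u-2)(u-5)); decompose into partial fractions.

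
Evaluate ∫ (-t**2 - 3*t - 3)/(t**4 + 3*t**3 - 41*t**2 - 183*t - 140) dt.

Factor the denominator: (t - 7)*(t + 1)*(t + 4)*(t + 5).
Partial-fraction decomposition: 13/(48*(t + 5)) - 7/(33*(t + 4)) + 1/(96*(t + 1)) - 73/(1056*(t - 7)).
Integrate each term: A/(t−a) contributes A·log|t−a|.

-73*log(t - 7)/1056 + log(t + 1)/96 - 7*log(t + 4)/33 + 13*log(t + 5)/48 + C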